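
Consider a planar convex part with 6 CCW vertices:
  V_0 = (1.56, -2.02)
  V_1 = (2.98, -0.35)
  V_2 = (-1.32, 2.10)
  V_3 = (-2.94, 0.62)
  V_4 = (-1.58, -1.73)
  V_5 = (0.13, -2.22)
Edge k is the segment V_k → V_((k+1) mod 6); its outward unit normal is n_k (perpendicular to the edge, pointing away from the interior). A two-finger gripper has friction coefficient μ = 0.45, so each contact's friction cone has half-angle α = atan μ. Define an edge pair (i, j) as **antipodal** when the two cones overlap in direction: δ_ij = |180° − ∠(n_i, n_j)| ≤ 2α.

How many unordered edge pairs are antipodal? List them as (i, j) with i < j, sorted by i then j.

α = atan 0.45 = 24.23°;  2α = 48.46°
n_0 = (+0.7618, -0.6478)
n_1 = (+0.4951, +0.8689)
n_2 = (-0.6745, +0.7383)
n_3 = (-0.8655, -0.5009)
n_4 = (-0.2755, -0.9613)
n_5 = (+0.1385, -0.9904)
  (0,1): δ = 79.30°  ·
  (0,2): δ = 7.21°  ✓
  (0,3): δ = 70.43°  ·
  (0,4): δ = 114.38°  ·
  (0,5): δ = 138.34°  ·
  (1,2): δ = 107.91°  ·
  (1,3): δ = 30.27°  ✓
  (1,4): δ = 13.68°  ✓
  (1,5): δ = 37.63°  ✓
  (2,3): δ = 102.36°  ·
  (2,4): δ = 58.40°  ·
  (2,5): δ = 34.45°  ✓
  (3,4): δ = 136.05°  ·
  (3,5): δ = 112.10°  ·
  (4,5): δ = 156.05°  ·
antipodal pairs: 5

count = 5; pairs: (0,2), (1,3), (1,4), (1,5), (2,5)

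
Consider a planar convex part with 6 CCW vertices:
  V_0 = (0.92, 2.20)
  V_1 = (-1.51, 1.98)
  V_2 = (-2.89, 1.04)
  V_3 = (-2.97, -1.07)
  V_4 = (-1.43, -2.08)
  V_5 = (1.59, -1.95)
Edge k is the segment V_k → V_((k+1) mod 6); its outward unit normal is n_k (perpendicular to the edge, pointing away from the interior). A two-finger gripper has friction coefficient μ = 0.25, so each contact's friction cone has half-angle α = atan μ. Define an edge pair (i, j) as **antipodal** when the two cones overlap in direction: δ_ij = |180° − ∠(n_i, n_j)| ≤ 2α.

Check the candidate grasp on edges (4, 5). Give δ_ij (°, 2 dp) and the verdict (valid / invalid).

α = atan 0.25 = 14.04°;  2α = 28.07°
edge 4: e_4 = (+3.02, +0.13);  n_4 = (+0.0430, -0.9991)
edge 5: e_5 = (-0.67, +4.15);  n_5 = (+0.9872, +0.1594)
∠(n_4, n_5) = 96.71°
δ = |180° − 96.71°| = 83.29°
83.29° > 2α = 28.07°  →  invalid

δ = 83.29°, invalid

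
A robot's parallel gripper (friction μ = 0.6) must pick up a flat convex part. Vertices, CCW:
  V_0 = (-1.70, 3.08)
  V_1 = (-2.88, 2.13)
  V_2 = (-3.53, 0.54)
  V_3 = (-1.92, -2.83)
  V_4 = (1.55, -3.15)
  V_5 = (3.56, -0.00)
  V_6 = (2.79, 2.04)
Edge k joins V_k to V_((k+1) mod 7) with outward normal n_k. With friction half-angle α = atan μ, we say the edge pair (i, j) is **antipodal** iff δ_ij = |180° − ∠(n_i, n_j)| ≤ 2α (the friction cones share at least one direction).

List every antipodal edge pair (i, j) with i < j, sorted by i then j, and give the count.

count = 8; pairs: (0,3), (0,4), (1,4), (1,5), (2,4), (2,5), (2,6), (3,6)

α = atan 0.6 = 30.96°;  2α = 61.93°
n_0 = (-0.6271, +0.7789)
n_1 = (-0.9256, +0.3784)
n_2 = (-0.9023, -0.4311)
n_3 = (-0.0918, -0.9958)
n_4 = (+0.8430, -0.5379)
n_5 = (+0.9356, +0.3531)
n_6 = (+0.2257, +0.9742)
  (0,1): δ = 151.07°  ·
  (0,2): δ = 103.30°  ·
  (0,3): δ = 44.11°  ✓
  (0,4): δ = 18.62°  ✓
  (0,5): δ = 71.84°  ·
  (0,6): δ = 128.12°  ·
  (1,2): δ = 132.23°  ·
  (1,3): δ = 73.03°  ·
  (1,4): δ = 10.31°  ✓
  (1,5): δ = 42.91°  ✓
  (1,6): δ = 99.19°  ·
  (2,3): δ = 120.80°  ·
  (2,4): δ = 58.08°  ✓
  (2,5): δ = 4.86°  ✓
  (2,6): δ = 51.42°  ✓
  (3,4): δ = 117.27°  ·
  (3,5): δ = 64.05°  ·
  (3,6): δ = 7.77°  ✓
  (4,5): δ = 126.78°  ·
  (4,6): δ = 70.50°  ·
  (5,6): δ = 123.72°  ·
antipodal pairs: 8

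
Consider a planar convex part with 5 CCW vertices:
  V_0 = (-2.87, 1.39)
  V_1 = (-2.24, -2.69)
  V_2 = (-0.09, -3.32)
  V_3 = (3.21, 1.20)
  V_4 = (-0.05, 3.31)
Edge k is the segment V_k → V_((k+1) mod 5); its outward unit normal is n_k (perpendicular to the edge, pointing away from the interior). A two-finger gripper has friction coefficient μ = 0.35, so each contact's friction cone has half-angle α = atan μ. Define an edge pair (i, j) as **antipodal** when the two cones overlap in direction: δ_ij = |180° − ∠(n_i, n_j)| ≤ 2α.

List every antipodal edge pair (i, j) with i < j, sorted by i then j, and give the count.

count = 2; pairs: (1,3), (2,4)

α = atan 0.35 = 19.29°;  2α = 38.58°
n_0 = (-0.9883, -0.1526)
n_1 = (-0.2812, -0.9596)
n_2 = (+0.8077, -0.5897)
n_3 = (+0.5434, +0.8395)
n_4 = (-0.5628, +0.8266)
  (0,1): δ = 115.11°  ·
  (0,2): δ = 44.91°  ·
  (0,3): δ = 48.31°  ·
  (0,4): δ = 115.47°  ·
  (1,2): δ = 109.80°  ·
  (1,3): δ = 16.58°  ✓
  (1,4): δ = 50.58°  ·
  (2,3): δ = 86.78°  ·
  (2,4): δ = 19.62°  ✓
  (3,4): δ = 112.84°  ·
antipodal pairs: 2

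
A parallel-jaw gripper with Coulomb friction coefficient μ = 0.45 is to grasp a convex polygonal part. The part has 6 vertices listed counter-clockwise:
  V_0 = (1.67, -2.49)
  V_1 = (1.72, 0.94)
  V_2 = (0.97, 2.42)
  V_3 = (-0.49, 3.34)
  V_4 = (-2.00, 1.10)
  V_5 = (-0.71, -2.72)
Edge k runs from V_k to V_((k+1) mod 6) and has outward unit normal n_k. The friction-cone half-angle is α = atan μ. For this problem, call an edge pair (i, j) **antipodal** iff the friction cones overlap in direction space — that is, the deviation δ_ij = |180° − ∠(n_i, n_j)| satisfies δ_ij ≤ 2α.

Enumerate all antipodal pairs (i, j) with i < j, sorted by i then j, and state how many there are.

α = atan 0.45 = 24.23°;  2α = 48.46°
n_0 = (+0.9999, -0.0146)
n_1 = (+0.8920, +0.4520)
n_2 = (+0.5331, +0.8460)
n_3 = (-0.8292, +0.5590)
n_4 = (-0.9474, -0.3199)
n_5 = (+0.0962, -0.9954)
  (0,1): δ = 152.29°  ·
  (0,2): δ = 121.38°  ·
  (0,3): δ = 33.15°  ✓
  (0,4): δ = 19.49°  ✓
  (0,5): δ = 96.36°  ·
  (1,2): δ = 149.09°  ·
  (1,3): δ = 60.86°  ·
  (1,4): δ = 8.21°  ✓
  (1,5): δ = 68.65°  ·
  (2,3): δ = 91.77°  ·
  (2,4): δ = 39.12°  ✓
  (2,5): δ = 37.74°  ✓
  (3,4): δ = 127.36°  ·
  (3,5): δ = 50.50°  ·
  (4,5): δ = 103.14°  ·
antipodal pairs: 5

count = 5; pairs: (0,3), (0,4), (1,4), (2,4), (2,5)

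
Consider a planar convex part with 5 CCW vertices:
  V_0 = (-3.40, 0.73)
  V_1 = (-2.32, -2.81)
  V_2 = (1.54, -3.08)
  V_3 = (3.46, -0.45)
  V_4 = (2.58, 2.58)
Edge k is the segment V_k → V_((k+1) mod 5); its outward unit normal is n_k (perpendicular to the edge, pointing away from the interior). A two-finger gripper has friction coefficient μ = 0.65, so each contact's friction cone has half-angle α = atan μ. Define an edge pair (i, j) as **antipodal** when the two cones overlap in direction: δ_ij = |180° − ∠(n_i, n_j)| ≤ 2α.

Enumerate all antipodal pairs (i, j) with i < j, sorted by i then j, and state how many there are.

α = atan 0.65 = 33.02°;  2α = 66.05°
n_0 = (-0.9565, -0.2918)
n_1 = (-0.0698, -0.9976)
n_2 = (+0.8077, -0.5896)
n_3 = (+0.9603, +0.2789)
n_4 = (-0.2955, +0.9553)
  (0,1): δ = 110.97°  ·
  (0,2): δ = 53.10°  ✓
  (0,3): δ = 0.77°  ✓
  (0,4): δ = 90.22°  ·
  (1,2): δ = 122.13°  ·
  (1,3): δ = 69.80°  ·
  (1,4): δ = 21.19°  ✓
  (2,3): δ = 127.67°  ·
  (2,4): δ = 36.68°  ✓
  (3,4): δ = 89.00°  ·
antipodal pairs: 4

count = 4; pairs: (0,2), (0,3), (1,4), (2,4)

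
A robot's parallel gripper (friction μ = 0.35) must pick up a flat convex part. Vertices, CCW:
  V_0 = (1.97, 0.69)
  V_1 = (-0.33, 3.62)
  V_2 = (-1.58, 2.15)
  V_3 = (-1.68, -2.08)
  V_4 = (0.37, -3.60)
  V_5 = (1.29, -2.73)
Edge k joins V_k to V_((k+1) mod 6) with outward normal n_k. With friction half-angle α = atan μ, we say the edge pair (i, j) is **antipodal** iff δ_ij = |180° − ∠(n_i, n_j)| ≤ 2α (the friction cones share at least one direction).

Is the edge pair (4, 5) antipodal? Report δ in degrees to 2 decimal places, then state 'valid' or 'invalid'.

δ = 144.65°, invalid

α = atan 0.35 = 19.29°;  2α = 38.58°
edge 4: e_4 = (+0.92, +0.87);  n_4 = (+0.6871, -0.7266)
edge 5: e_5 = (+0.68, +3.42);  n_5 = (+0.9808, -0.1950)
∠(n_4, n_5) = 35.35°
δ = |180° − 35.35°| = 144.65°
144.65° > 2α = 38.58°  →  invalid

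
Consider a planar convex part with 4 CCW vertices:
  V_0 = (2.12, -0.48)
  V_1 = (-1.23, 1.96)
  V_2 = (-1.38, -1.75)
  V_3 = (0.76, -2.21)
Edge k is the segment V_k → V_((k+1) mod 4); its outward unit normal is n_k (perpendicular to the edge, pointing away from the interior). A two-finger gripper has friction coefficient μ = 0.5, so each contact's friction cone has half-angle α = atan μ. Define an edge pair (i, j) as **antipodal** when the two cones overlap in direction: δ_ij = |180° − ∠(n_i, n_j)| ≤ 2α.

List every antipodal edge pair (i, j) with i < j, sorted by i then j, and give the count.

count = 2; pairs: (0,2), (1,3)

α = atan 0.5 = 26.57°;  2α = 53.13°
n_0 = (+0.5887, +0.8083)
n_1 = (-0.9992, +0.0404)
n_2 = (-0.2102, -0.9777)
n_3 = (+0.7862, -0.6180)
  (0,1): δ = 56.25°  ·
  (0,2): δ = 23.94°  ✓
  (0,3): δ = 87.90°  ·
  (1,2): δ = 99.82°  ·
  (1,3): δ = 35.86°  ✓
  (2,3): δ = 116.04°  ·
antipodal pairs: 2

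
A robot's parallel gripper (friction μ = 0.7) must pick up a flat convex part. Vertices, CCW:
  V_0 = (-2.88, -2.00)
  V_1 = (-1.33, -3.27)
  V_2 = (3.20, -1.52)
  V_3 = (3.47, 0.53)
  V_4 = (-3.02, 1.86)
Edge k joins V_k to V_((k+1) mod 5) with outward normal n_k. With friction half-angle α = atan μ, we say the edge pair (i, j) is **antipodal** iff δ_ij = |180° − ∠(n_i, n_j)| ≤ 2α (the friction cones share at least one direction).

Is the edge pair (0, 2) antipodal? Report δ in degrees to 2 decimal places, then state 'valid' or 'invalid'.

δ = 58.17°, valid

α = atan 0.7 = 34.99°;  2α = 69.98°
edge 0: e_0 = (+1.55, -1.27);  n_0 = (-0.6338, -0.7735)
edge 2: e_2 = (+0.27, +2.05);  n_2 = (+0.9914, -0.1306)
∠(n_0, n_2) = 121.83°
δ = |180° − 121.83°| = 58.17°
58.17° ≤ 2α = 69.98°  →  valid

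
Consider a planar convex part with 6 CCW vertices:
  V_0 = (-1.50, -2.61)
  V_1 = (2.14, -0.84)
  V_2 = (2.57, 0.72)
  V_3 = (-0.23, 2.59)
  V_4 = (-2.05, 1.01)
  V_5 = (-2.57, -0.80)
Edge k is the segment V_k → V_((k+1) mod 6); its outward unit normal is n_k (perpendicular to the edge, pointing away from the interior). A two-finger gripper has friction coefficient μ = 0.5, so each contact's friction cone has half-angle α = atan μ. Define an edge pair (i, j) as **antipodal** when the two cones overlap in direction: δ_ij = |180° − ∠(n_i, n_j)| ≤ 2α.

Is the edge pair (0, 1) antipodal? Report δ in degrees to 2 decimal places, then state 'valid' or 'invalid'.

δ = 131.34°, invalid

α = atan 0.5 = 26.57°;  2α = 53.13°
edge 0: e_0 = (+3.64, +1.77);  n_0 = (+0.4373, -0.8993)
edge 1: e_1 = (+0.43, +1.56);  n_1 = (+0.9640, -0.2657)
∠(n_0, n_1) = 48.66°
δ = |180° − 48.66°| = 131.34°
131.34° > 2α = 53.13°  →  invalid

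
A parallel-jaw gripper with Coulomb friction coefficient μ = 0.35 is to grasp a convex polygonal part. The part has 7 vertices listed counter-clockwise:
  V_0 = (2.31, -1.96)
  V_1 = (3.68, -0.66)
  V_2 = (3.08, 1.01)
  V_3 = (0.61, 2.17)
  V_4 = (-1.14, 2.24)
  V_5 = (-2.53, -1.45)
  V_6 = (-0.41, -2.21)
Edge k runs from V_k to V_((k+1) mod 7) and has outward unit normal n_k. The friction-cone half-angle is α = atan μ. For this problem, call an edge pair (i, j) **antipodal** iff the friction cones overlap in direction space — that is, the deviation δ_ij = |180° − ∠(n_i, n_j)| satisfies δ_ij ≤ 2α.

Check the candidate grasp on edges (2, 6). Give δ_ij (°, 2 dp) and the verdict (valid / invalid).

α = atan 0.35 = 19.29°;  2α = 38.58°
edge 2: e_2 = (-2.47, +1.16);  n_2 = (+0.4251, +0.9052)
edge 6: e_6 = (+2.72, +0.25);  n_6 = (+0.0915, -0.9958)
∠(n_2, n_6) = 149.59°
δ = |180° − 149.59°| = 30.41°
30.41° ≤ 2α = 38.58°  →  valid

δ = 30.41°, valid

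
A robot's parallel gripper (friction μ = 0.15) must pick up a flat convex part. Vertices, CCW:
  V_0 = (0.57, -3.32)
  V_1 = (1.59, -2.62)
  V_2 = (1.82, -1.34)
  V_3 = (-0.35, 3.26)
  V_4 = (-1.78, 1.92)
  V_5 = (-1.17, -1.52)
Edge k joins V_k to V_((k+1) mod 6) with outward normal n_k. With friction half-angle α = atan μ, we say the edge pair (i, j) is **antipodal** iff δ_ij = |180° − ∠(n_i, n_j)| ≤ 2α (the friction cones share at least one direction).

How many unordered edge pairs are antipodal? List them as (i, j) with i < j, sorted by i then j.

α = atan 0.15 = 8.53°;  2α = 17.06°
n_0 = (+0.5658, -0.8245)
n_1 = (+0.9842, -0.1769)
n_2 = (+0.9044, +0.4266)
n_3 = (-0.6838, +0.7297)
n_4 = (-0.9846, -0.1746)
n_5 = (-0.7190, -0.6950)
  (0,1): δ = 134.65°  ·
  (0,2): δ = 99.21°  ·
  (0,3): δ = 8.68°  ✓
  (0,4): δ = 65.59°  ·
  (0,5): δ = 99.57°  ·
  (1,2): δ = 144.56°  ·
  (1,3): δ = 36.67°  ·
  (1,4): δ = 20.24°  ·
  (1,5): δ = 54.22°  ·
  (2,3): δ = 72.12°  ·
  (2,4): δ = 15.20°  ✓
  (2,5): δ = 18.77°  ·
  (3,4): δ = 123.08°  ·
  (3,5): δ = 89.11°  ·
  (4,5): δ = 146.03°  ·
antipodal pairs: 2

count = 2; pairs: (0,3), (2,4)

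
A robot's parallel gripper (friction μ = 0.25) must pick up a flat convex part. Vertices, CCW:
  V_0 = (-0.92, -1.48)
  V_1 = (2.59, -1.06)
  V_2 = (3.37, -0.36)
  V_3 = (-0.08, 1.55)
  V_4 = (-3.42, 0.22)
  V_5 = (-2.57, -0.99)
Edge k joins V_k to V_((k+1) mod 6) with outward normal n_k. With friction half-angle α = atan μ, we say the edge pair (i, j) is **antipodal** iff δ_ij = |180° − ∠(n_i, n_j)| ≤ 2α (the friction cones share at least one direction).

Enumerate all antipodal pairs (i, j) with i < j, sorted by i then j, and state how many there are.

α = atan 0.25 = 14.04°;  2α = 28.07°
n_0 = (+0.1188, -0.9929)
n_1 = (+0.6679, -0.7442)
n_2 = (+0.4844, +0.8749)
n_3 = (-0.3700, +0.9291)
n_4 = (-0.8183, -0.5748)
n_5 = (-0.2847, -0.9586)
  (0,1): δ = 144.92°  ·
  (0,2): δ = 35.79°  ·
  (0,3): δ = 14.89°  ✓
  (0,4): δ = 118.26°  ·
  (0,5): δ = 156.64°  ·
  (1,2): δ = 70.88°  ·
  (1,3): δ = 20.19°  ✓
  (1,4): δ = 83.18°  ·
  (1,5): δ = 121.55°  ·
  (2,3): δ = 129.32°  ·
  (2,4): δ = 25.94°  ✓
  (2,5): δ = 12.43°  ✓
  (3,4): δ = 76.63°  ·
  (3,5): δ = 38.25°  ·
  (4,5): δ = 141.63°  ·
antipodal pairs: 4

count = 4; pairs: (0,3), (1,3), (2,4), (2,5)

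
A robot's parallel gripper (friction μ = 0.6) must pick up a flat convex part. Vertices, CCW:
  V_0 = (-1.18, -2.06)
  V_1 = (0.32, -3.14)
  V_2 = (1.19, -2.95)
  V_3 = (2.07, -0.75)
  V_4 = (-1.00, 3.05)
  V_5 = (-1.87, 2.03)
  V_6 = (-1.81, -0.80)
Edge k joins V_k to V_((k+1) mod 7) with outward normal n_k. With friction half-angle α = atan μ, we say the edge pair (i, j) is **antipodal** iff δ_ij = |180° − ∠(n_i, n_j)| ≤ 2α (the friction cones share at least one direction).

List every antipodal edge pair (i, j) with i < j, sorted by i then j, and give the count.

α = atan 0.6 = 30.96°;  2α = 61.93°
n_0 = (-0.5843, -0.8115)
n_1 = (+0.2134, -0.9770)
n_2 = (+0.9285, -0.3714)
n_3 = (+0.7779, +0.6284)
n_4 = (-0.7608, +0.6489)
n_5 = (-0.9998, -0.0212)
n_6 = (-0.8944, -0.4472)
  (0,1): δ = 131.93°  ·
  (0,2): δ = 76.05°  ·
  (0,3): δ = 15.31°  ✓
  (0,4): δ = 85.29°  ·
  (0,5): δ = 126.97°  ·
  (0,6): δ = 152.32°  ·
  (1,2): δ = 124.12°  ·
  (1,3): δ = 63.38°  ·
  (1,4): δ = 37.22°  ✓
  (1,5): δ = 78.90°  ·
  (1,6): δ = 104.25°  ·
  (2,3): δ = 119.26°  ·
  (2,4): δ = 18.66°  ✓
  (2,5): δ = 23.02°  ✓
  (2,6): δ = 48.37°  ✓
  (3,4): δ = 79.40°  ·
  (3,5): δ = 37.72°  ✓
  (3,6): δ = 12.37°  ✓
  (4,5): δ = 138.32°  ·
  (4,6): δ = 112.97°  ·
  (5,6): δ = 154.65°  ·
antipodal pairs: 7

count = 7; pairs: (0,3), (1,4), (2,4), (2,5), (2,6), (3,5), (3,6)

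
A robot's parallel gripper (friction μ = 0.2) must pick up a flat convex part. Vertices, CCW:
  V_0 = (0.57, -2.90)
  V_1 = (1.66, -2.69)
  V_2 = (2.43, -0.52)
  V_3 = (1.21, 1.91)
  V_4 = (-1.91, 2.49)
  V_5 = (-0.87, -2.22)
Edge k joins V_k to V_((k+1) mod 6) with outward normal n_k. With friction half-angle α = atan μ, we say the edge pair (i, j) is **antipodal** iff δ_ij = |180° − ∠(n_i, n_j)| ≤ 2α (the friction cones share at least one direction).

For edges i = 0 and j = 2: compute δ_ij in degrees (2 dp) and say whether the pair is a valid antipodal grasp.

α = atan 0.2 = 11.31°;  2α = 22.62°
edge 0: e_0 = (+1.09, +0.21);  n_0 = (+0.1892, -0.9819)
edge 2: e_2 = (-1.22, +2.43);  n_2 = (+0.8937, +0.4487)
∠(n_0, n_2) = 105.75°
δ = |180° − 105.75°| = 74.25°
74.25° > 2α = 22.62°  →  invalid

δ = 74.25°, invalid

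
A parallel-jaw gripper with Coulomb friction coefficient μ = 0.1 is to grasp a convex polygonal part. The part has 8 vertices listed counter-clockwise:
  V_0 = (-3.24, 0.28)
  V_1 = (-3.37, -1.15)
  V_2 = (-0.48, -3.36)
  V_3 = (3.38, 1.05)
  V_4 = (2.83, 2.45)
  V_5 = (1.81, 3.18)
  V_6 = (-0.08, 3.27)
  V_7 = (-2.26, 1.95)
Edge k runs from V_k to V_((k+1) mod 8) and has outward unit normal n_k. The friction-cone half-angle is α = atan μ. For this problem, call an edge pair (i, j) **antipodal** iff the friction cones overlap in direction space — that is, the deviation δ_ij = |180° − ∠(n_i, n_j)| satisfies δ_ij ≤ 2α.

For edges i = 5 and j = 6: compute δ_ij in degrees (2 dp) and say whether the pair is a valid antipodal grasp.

δ = 146.08°, invalid

α = atan 0.1 = 5.71°;  2α = 11.42°
edge 5: e_5 = (-1.89, +0.09);  n_5 = (+0.0476, +0.9989)
edge 6: e_6 = (-2.18, -1.32);  n_6 = (-0.5180, +0.8554)
∠(n_5, n_6) = 33.92°
δ = |180° − 33.92°| = 146.08°
146.08° > 2α = 11.42°  →  invalid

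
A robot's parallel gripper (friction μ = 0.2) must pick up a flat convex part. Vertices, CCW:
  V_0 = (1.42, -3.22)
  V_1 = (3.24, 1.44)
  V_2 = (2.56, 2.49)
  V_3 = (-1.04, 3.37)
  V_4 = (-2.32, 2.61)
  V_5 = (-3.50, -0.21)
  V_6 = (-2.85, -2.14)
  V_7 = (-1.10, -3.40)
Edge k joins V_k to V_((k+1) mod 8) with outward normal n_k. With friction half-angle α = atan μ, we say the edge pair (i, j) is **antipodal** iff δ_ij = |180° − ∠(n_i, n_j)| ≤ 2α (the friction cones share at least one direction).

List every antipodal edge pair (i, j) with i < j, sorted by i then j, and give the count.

count = 5; pairs: (0,4), (1,5), (1,6), (2,6), (2,7)

α = atan 0.2 = 11.31°;  2α = 22.62°
n_0 = (+0.9315, -0.3638)
n_1 = (+0.8394, +0.5436)
n_2 = (+0.2375, +0.9714)
n_3 = (-0.5105, +0.8599)
n_4 = (-0.9225, +0.3860)
n_5 = (-0.9477, -0.3192)
n_6 = (-0.5843, -0.8115)
n_7 = (+0.0712, -0.9975)
  (0,1): δ = 125.74°  ·
  (0,2): δ = 82.40°  ·
  (0,3): δ = 37.97°  ·
  (0,4): δ = 1.37°  ✓
  (0,5): δ = 39.95°  ·
  (0,6): δ = 75.58°  ·
  (0,7): δ = 115.42°  ·
  (1,2): δ = 136.66°  ·
  (1,3): δ = 92.23°  ·
  (1,4): δ = 55.63°  ·
  (1,5): δ = 14.31°  ✓
  (1,6): δ = 21.32°  ✓
  (1,7): δ = 61.16°  ·
  (2,3): δ = 135.56°  ·
  (2,4): δ = 98.97°  ·
  (2,5): δ = 57.65°  ·
  (2,6): δ = 22.02°  ✓
  (2,7): δ = 17.82°  ✓
  (3,4): δ = 143.41°  ·
  (3,5): δ = 102.09°  ·
  (3,6): δ = 66.45°  ·
  (3,7): δ = 26.61°  ·
  (4,5): δ = 138.68°  ·
  (4,6): δ = 103.05°  ·
  (4,7): δ = 63.21°  ·
  (5,6): δ = 144.37°  ·
  (5,7): δ = 104.53°  ·
  (6,7): δ = 140.16°  ·
antipodal pairs: 5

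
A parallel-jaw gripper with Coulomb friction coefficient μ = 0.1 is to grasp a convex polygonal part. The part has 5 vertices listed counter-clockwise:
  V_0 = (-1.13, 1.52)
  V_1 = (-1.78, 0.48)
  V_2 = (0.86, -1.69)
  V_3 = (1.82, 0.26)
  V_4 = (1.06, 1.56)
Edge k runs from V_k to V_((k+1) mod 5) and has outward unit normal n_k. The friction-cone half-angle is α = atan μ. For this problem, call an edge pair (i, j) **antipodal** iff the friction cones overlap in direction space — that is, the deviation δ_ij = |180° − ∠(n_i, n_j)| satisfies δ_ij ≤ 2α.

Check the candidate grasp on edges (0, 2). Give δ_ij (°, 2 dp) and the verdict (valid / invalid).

α = atan 0.1 = 5.71°;  2α = 11.42°
edge 0: e_0 = (-0.65, -1.04);  n_0 = (-0.8480, +0.5300)
edge 2: e_2 = (+0.96, +1.95);  n_2 = (+0.8972, -0.4417)
∠(n_0, n_2) = 174.21°
δ = |180° − 174.21°| = 5.79°
5.79° ≤ 2α = 11.42°  →  valid

δ = 5.79°, valid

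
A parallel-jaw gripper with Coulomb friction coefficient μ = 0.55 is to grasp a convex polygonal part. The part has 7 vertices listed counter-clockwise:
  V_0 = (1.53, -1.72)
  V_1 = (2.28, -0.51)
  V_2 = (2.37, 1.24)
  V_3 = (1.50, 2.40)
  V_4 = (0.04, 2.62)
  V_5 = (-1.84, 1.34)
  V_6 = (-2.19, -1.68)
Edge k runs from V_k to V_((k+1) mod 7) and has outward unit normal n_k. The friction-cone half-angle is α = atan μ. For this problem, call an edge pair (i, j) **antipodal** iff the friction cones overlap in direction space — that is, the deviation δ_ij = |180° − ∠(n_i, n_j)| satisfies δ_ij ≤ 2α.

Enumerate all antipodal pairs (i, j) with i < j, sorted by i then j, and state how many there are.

α = atan 0.55 = 28.81°;  2α = 57.62°
n_0 = (+0.8500, -0.5268)
n_1 = (+0.9987, -0.0514)
n_2 = (+0.8000, +0.6000)
n_3 = (+0.1490, +0.9888)
n_4 = (-0.5628, +0.8266)
n_5 = (-0.9934, +0.1151)
n_6 = (-0.0108, -0.9999)
  (0,1): δ = 151.15°  ·
  (0,2): δ = 111.34°  ·
  (0,3): δ = 66.78°  ·
  (0,4): δ = 23.96°  ✓
  (0,5): δ = 25.18°  ✓
  (0,6): δ = 121.18°  ·
  (1,2): δ = 140.19°  ·
  (1,3): δ = 95.63°  ·
  (1,4): δ = 52.81°  ✓
  (1,5): δ = 3.67°  ✓
  (1,6): δ = 92.33°  ·
  (2,3): δ = 135.44°  ·
  (2,4): δ = 92.62°  ·
  (2,5): δ = 43.48°  ✓
  (2,6): δ = 52.51°  ✓
  (3,4): δ = 137.18°  ·
  (3,5): δ = 88.04°  ·
  (3,6): δ = 7.95°  ✓
  (4,5): δ = 130.86°  ·
  (4,6): δ = 34.87°  ✓
  (5,6): δ = 84.01°  ·
antipodal pairs: 8

count = 8; pairs: (0,4), (0,5), (1,4), (1,5), (2,5), (2,6), (3,6), (4,6)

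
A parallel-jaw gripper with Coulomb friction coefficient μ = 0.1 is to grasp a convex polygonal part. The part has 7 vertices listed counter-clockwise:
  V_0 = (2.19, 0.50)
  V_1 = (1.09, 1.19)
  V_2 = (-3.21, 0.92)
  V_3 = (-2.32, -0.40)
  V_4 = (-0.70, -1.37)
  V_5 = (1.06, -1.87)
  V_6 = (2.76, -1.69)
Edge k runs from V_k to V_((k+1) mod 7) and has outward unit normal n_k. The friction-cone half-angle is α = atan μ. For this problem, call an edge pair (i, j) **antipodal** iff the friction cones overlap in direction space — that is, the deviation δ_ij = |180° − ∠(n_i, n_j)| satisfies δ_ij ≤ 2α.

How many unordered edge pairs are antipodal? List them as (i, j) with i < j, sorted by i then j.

count = 2; pairs: (0,3), (1,5)

α = atan 0.1 = 5.71°;  2α = 11.42°
n_0 = (+0.5314, +0.8471)
n_1 = (-0.0627, +0.9980)
n_2 = (-0.8291, -0.5590)
n_3 = (-0.5137, -0.8580)
n_4 = (-0.2733, -0.9619)
n_5 = (+0.1053, -0.9944)
n_6 = (+0.9678, +0.2519)
  (0,1): δ = 144.31°  ·
  (0,2): δ = 23.91°  ·
  (0,3): δ = 1.19°  ✓
  (0,4): δ = 16.24°  ·
  (0,5): δ = 38.14°  ·
  (0,6): δ = 136.69°  ·
  (1,2): δ = 59.60°  ·
  (1,3): δ = 34.50°  ·
  (1,4): δ = 19.45°  ·
  (1,5): δ = 2.45°  ✓
  (1,6): δ = 101.00°  ·
  (2,3): δ = 154.90°  ·
  (2,4): δ = 139.85°  ·
  (2,5): δ = 117.95°  ·
  (2,6): δ = 19.40°  ·
  (3,4): δ = 164.95°  ·
  (3,5): δ = 143.04°  ·
  (3,6): δ = 44.50°  ·
  (4,5): δ = 158.10°  ·
  (4,6): δ = 59.55°  ·
  (5,6): δ = 81.46°  ·
antipodal pairs: 2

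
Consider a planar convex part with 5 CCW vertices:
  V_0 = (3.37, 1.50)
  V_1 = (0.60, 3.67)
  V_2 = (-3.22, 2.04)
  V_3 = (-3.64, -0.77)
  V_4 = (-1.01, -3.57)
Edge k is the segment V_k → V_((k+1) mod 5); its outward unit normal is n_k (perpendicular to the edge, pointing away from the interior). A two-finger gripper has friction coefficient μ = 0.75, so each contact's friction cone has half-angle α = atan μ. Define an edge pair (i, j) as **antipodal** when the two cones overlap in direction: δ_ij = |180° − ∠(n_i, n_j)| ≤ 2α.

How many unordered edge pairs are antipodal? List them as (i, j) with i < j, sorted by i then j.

count = 5; pairs: (0,2), (0,3), (1,3), (1,4), (2,4)

α = atan 0.75 = 36.87°;  2α = 73.74°
n_0 = (+0.6167, +0.7872)
n_1 = (-0.3925, +0.9198)
n_2 = (-0.9890, +0.1478)
n_3 = (-0.7289, -0.6846)
n_4 = (+0.7567, -0.6537)
  (0,1): δ = 118.82°  ·
  (0,2): δ = 60.43°  ✓
  (0,3): δ = 8.72°  ✓
  (0,4): δ = 87.25°  ·
  (1,2): δ = 121.61°  ·
  (1,3): δ = 69.90°  ✓
  (1,4): δ = 26.07°  ✓
  (2,3): δ = 128.29°  ·
  (2,4): δ = 32.32°  ✓
  (3,4): δ = 84.03°  ·
antipodal pairs: 5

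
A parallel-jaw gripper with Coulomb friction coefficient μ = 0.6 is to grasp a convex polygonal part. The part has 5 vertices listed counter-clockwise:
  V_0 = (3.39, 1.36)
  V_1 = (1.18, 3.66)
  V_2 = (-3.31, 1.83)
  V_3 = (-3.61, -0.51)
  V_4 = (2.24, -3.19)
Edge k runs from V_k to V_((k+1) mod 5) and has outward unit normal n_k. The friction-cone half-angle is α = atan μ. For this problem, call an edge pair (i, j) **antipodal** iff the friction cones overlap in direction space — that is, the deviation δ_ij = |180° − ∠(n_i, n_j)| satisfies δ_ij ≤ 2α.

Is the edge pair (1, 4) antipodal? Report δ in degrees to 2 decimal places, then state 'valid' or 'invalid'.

α = atan 0.6 = 30.96°;  2α = 61.93°
edge 1: e_1 = (-4.49, -1.83);  n_1 = (-0.3774, +0.9260)
edge 4: e_4 = (+1.15, +4.55);  n_4 = (+0.9695, -0.2450)
∠(n_1, n_4) = 126.36°
δ = |180° − 126.36°| = 53.64°
53.64° ≤ 2α = 61.93°  →  valid

δ = 53.64°, valid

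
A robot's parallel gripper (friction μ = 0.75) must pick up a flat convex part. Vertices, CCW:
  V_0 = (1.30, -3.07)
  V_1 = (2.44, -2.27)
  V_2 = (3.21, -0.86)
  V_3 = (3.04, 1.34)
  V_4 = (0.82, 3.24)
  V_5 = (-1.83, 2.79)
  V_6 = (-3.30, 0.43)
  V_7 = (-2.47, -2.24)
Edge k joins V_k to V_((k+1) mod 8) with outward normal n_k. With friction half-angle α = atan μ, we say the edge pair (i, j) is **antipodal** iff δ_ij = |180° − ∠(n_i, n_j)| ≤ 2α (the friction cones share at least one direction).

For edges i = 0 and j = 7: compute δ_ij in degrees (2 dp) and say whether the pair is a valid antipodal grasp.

δ = 132.52°, invalid

α = atan 0.75 = 36.87°;  2α = 73.74°
edge 0: e_0 = (+1.14, +0.80);  n_0 = (+0.5744, -0.8186)
edge 7: e_7 = (+3.77, -0.83);  n_7 = (-0.2150, -0.9766)
∠(n_0, n_7) = 47.48°
δ = |180° − 47.48°| = 132.52°
132.52° > 2α = 73.74°  →  invalid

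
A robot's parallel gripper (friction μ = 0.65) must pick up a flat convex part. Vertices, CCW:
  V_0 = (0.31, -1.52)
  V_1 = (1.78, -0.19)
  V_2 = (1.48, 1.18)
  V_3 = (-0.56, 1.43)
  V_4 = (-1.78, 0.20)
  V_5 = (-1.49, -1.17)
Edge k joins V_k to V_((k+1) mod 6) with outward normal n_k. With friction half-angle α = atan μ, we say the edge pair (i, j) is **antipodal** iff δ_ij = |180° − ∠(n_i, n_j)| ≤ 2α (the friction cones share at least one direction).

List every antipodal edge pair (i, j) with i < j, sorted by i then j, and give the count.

count = 7; pairs: (0,2), (0,3), (0,4), (1,3), (1,4), (2,5), (3,5)

α = atan 0.65 = 33.02°;  2α = 66.05°
n_0 = (+0.6709, -0.7415)
n_1 = (+0.9769, +0.2139)
n_2 = (+0.1216, +0.9926)
n_3 = (-0.7100, +0.7042)
n_4 = (-0.9783, -0.2071)
n_5 = (-0.1909, -0.9816)
  (0,1): δ = 119.79°  ·
  (0,2): δ = 49.12°  ✓
  (0,3): δ = 3.10°  ✓
  (0,4): δ = 59.81°  ✓
  (0,5): δ = 126.86°  ·
  (1,2): δ = 109.34°  ·
  (1,3): δ = 57.12°  ✓
  (1,4): δ = 0.40°  ✓
  (1,5): δ = 66.64°  ·
  (2,3): δ = 127.78°  ·
  (2,4): δ = 71.06°  ·
  (2,5): δ = 4.02°  ✓
  (3,4): δ = 123.28°  ·
  (3,5): δ = 56.24°  ✓
  (4,5): δ = 112.96°  ·
antipodal pairs: 7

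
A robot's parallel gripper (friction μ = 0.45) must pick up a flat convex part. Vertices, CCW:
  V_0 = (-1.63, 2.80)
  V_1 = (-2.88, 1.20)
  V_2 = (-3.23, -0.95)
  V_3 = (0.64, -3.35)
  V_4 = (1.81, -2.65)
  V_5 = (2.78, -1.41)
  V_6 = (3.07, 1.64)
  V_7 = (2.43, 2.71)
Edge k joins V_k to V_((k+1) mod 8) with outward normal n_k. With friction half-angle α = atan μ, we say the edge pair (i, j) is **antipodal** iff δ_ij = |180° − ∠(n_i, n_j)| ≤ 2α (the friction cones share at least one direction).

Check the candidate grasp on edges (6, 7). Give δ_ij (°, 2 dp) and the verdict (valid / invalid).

δ = 122.15°, invalid

α = atan 0.45 = 24.23°;  2α = 48.46°
edge 6: e_6 = (-0.64, +1.07);  n_6 = (+0.8582, +0.5133)
edge 7: e_7 = (-4.06, +0.09);  n_7 = (+0.0222, +0.9998)
∠(n_6, n_7) = 57.85°
δ = |180° − 57.85°| = 122.15°
122.15° > 2α = 48.46°  →  invalid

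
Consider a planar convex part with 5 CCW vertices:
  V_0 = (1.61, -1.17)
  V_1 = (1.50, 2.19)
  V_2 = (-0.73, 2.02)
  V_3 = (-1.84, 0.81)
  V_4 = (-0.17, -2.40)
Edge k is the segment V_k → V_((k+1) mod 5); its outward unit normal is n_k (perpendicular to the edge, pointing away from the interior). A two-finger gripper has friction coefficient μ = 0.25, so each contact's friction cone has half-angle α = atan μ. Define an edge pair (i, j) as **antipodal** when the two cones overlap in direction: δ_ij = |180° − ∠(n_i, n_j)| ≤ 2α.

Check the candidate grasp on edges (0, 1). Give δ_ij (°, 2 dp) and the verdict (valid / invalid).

α = atan 0.25 = 14.04°;  2α = 28.07°
edge 0: e_0 = (-0.11, +3.36);  n_0 = (+0.9995, +0.0327)
edge 1: e_1 = (-2.23, -0.17);  n_1 = (-0.0760, +0.9971)
∠(n_0, n_1) = 92.48°
δ = |180° − 92.48°| = 87.52°
87.52° > 2α = 28.07°  →  invalid

δ = 87.52°, invalid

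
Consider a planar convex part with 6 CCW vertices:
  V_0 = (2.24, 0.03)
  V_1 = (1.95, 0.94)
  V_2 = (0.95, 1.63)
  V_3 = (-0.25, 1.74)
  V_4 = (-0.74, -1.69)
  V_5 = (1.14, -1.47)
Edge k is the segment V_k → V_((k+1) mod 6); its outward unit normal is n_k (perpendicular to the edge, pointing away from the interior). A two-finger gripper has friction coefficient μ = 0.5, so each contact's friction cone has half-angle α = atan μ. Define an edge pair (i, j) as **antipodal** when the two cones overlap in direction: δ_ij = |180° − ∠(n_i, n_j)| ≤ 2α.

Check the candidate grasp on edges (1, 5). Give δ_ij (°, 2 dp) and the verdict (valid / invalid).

δ = 88.35°, invalid

α = atan 0.5 = 26.57°;  2α = 53.13°
edge 1: e_1 = (-1.00, +0.69);  n_1 = (+0.5679, +0.8231)
edge 5: e_5 = (+1.10, +1.50);  n_5 = (+0.8064, -0.5914)
∠(n_1, n_5) = 91.65°
δ = |180° − 91.65°| = 88.35°
88.35° > 2α = 53.13°  →  invalid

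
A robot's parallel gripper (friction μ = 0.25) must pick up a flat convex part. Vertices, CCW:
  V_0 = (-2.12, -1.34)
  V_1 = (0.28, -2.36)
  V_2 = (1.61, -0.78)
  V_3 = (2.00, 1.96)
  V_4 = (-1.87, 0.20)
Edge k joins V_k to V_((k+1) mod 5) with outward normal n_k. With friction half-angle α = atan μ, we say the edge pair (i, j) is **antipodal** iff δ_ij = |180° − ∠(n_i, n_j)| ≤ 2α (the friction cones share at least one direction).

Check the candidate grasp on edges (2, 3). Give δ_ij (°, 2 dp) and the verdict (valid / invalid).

α = atan 0.25 = 14.04°;  2α = 28.07°
edge 2: e_2 = (+0.39, +2.74);  n_2 = (+0.9900, -0.1409)
edge 3: e_3 = (-3.87, -1.76);  n_3 = (-0.4140, +0.9103)
∠(n_2, n_3) = 122.56°
δ = |180° − 122.56°| = 57.44°
57.44° > 2α = 28.07°  →  invalid

δ = 57.44°, invalid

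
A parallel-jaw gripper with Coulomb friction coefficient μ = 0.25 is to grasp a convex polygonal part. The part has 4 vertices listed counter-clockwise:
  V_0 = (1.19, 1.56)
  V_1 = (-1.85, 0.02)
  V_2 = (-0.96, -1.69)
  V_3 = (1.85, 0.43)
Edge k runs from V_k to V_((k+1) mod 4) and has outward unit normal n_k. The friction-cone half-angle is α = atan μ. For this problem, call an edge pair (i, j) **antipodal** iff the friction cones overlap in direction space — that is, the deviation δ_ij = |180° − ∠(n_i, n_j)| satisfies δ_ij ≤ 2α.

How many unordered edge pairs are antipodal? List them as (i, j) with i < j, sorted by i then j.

count = 2; pairs: (0,2), (1,3)

α = atan 0.25 = 14.04°;  2α = 28.07°
n_0 = (-0.4519, +0.8921)
n_1 = (-0.8870, -0.4617)
n_2 = (+0.6023, -0.7983)
n_3 = (+0.8635, +0.5043)
  (0,1): δ = 89.37°  ·
  (0,2): δ = 10.17°  ✓
  (0,3): δ = 93.42°  ·
  (1,2): δ = 80.46°  ·
  (1,3): δ = 2.79°  ✓
  (2,3): δ = 96.74°  ·
antipodal pairs: 2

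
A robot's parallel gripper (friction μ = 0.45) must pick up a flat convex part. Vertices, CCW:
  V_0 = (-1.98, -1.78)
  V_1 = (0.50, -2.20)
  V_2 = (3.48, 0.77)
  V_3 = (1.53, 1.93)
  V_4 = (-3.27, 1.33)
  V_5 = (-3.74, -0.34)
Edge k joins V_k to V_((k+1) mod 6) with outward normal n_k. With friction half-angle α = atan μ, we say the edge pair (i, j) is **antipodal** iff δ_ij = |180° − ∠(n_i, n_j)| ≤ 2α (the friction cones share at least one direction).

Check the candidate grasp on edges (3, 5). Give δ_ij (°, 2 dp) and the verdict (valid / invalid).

α = atan 0.45 = 24.23°;  2α = 48.46°
edge 3: e_3 = (-4.80, -0.60);  n_3 = (-0.1240, +0.9923)
edge 5: e_5 = (+1.76, -1.44);  n_5 = (-0.6332, -0.7740)
∠(n_3, n_5) = 133.59°
δ = |180° − 133.59°| = 46.41°
46.41° ≤ 2α = 48.46°  →  valid

δ = 46.41°, valid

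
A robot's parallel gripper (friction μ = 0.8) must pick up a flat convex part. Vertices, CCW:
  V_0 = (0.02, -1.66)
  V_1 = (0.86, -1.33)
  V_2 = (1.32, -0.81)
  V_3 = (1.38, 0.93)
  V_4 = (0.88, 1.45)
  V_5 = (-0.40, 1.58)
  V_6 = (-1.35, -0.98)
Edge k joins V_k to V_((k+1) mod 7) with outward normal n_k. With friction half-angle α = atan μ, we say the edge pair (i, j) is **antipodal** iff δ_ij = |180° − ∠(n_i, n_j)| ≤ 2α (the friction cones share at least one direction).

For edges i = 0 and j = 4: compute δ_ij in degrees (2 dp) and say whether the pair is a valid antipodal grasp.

α = atan 0.8 = 38.66°;  2α = 77.32°
edge 0: e_0 = (+0.84, +0.33);  n_0 = (+0.3657, -0.9308)
edge 4: e_4 = (-1.28, +0.13);  n_4 = (+0.1010, +0.9949)
∠(n_0, n_4) = 152.75°
δ = |180° − 152.75°| = 27.25°
27.25° ≤ 2α = 77.32°  →  valid

δ = 27.25°, valid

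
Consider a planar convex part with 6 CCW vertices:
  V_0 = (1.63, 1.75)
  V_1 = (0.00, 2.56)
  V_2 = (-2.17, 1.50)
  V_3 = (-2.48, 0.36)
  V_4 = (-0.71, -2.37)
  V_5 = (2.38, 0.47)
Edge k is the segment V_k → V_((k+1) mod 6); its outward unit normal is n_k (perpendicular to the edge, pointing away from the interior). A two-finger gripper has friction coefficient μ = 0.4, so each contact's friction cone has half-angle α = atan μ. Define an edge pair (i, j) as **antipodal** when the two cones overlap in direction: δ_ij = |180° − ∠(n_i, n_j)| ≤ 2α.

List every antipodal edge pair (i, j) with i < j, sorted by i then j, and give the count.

count = 4; pairs: (0,3), (1,4), (2,4), (3,5)

α = atan 0.4 = 21.80°;  2α = 43.60°
n_0 = (+0.4450, +0.8955)
n_1 = (-0.4389, +0.8985)
n_2 = (-0.9650, +0.2624)
n_3 = (-0.8391, -0.5440)
n_4 = (+0.6767, -0.7363)
n_5 = (+0.8628, +0.5055)
  (0,1): δ = 127.54°  ·
  (0,2): δ = 78.79°  ·
  (0,3): δ = 30.62°  ✓
  (0,4): δ = 69.01°  ·
  (0,5): δ = 146.79°  ·
  (1,2): δ = 131.25°  ·
  (1,3): δ = 83.08°  ·
  (1,4): δ = 16.55°  ✓
  (1,5): δ = 94.33°  ·
  (2,3): δ = 131.83°  ·
  (2,4): δ = 32.20°  ✓
  (2,5): δ = 45.58°  ·
  (3,4): δ = 80.37°  ·
  (3,5): δ = 2.59°  ✓
  (4,5): δ = 102.22°  ·
antipodal pairs: 4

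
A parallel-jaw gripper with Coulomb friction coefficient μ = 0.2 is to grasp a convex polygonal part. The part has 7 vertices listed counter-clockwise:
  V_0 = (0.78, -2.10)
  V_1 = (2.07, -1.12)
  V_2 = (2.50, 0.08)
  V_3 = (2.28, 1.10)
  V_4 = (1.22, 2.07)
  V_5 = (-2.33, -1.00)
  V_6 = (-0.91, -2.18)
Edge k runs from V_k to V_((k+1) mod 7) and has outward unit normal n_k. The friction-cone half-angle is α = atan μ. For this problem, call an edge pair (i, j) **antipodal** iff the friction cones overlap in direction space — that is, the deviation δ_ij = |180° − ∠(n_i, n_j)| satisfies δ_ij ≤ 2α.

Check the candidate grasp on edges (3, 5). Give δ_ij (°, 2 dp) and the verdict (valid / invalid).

δ = 2.74°, valid

α = atan 0.2 = 11.31°;  2α = 22.62°
edge 3: e_3 = (-1.06, +0.97);  n_3 = (+0.6751, +0.7377)
edge 5: e_5 = (+1.42, -1.18);  n_5 = (-0.6391, -0.7691)
∠(n_3, n_5) = 177.26°
δ = |180° − 177.26°| = 2.74°
2.74° ≤ 2α = 22.62°  →  valid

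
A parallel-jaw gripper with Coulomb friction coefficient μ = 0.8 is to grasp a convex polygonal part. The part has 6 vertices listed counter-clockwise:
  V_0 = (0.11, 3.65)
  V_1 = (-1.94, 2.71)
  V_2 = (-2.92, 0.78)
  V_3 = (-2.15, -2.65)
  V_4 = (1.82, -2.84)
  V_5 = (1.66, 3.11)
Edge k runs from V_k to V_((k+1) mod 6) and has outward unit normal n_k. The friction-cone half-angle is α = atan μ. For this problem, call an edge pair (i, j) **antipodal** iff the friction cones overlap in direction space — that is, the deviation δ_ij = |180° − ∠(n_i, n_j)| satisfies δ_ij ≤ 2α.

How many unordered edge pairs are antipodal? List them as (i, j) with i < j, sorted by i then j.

α = atan 0.8 = 38.66°;  2α = 77.32°
n_0 = (-0.4168, +0.9090)
n_1 = (-0.8916, +0.4527)
n_2 = (-0.9757, -0.2190)
n_3 = (-0.0478, -0.9989)
n_4 = (+0.9996, +0.0269)
n_5 = (+0.3290, +0.9443)
  (0,1): δ = 141.55°  ·
  (0,2): δ = 101.98°  ·
  (0,3): δ = 27.37°  ✓
  (0,4): δ = 66.91°  ✓
  (0,5): δ = 136.16°  ·
  (1,2): δ = 140.43°  ·
  (1,3): δ = 65.82°  ✓
  (1,4): δ = 28.46°  ✓
  (1,5): δ = 97.71°  ·
  (2,3): δ = 105.39°  ·
  (2,4): δ = 11.11°  ✓
  (2,5): δ = 58.14°  ✓
  (3,4): δ = 85.72°  ·
  (3,5): δ = 16.47°  ✓
  (4,5): δ = 110.75°  ·
antipodal pairs: 7

count = 7; pairs: (0,3), (0,4), (1,3), (1,4), (2,4), (2,5), (3,5)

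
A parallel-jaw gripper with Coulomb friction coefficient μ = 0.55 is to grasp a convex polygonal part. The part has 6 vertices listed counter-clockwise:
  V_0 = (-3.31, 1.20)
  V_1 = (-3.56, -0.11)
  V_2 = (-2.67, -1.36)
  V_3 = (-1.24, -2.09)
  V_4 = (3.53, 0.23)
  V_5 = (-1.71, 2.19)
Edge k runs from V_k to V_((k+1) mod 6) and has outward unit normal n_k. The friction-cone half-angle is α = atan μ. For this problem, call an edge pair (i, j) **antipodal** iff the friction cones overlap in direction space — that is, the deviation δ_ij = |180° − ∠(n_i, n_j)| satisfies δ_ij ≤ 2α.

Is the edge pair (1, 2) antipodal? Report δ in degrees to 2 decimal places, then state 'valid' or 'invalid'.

α = atan 0.55 = 28.81°;  2α = 57.62°
edge 1: e_1 = (+0.89, -1.25);  n_1 = (-0.8146, -0.5800)
edge 2: e_2 = (+1.43, -0.73);  n_2 = (-0.4547, -0.8907)
∠(n_1, n_2) = 27.51°
δ = |180° − 27.51°| = 152.49°
152.49° > 2α = 57.62°  →  invalid

δ = 152.49°, invalid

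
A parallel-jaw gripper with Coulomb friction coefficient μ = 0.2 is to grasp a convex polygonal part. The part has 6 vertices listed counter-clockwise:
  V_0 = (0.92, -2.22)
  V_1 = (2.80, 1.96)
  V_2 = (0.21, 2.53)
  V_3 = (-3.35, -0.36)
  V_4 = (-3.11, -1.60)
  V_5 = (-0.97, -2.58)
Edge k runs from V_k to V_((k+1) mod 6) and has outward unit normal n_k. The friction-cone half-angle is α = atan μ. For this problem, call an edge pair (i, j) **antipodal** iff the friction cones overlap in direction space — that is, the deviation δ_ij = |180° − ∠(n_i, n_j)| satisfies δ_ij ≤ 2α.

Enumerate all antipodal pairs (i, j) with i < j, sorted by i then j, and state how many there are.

α = atan 0.2 = 11.31°;  2α = 22.62°
n_0 = (+0.9120, -0.4102)
n_1 = (+0.2149, +0.9766)
n_2 = (-0.6303, +0.7764)
n_3 = (-0.9818, -0.1900)
n_4 = (-0.4164, -0.9092)
n_5 = (+0.1871, -0.9823)
  (0,1): δ = 78.20°  ·
  (0,2): δ = 26.71°  ·
  (0,3): δ = 35.17°  ·
  (0,4): δ = 89.61°  ·
  (0,5): δ = 125.00°  ·
  (1,2): δ = 128.52°  ·
  (1,3): δ = 66.63°  ·
  (1,4): δ = 12.19°  ✓
  (1,5): δ = 23.20°  ·
  (2,3): δ = 118.12°  ·
  (2,4): δ = 63.67°  ·
  (2,5): δ = 28.29°  ·
  (3,4): δ = 125.56°  ·
  (3,5): δ = 90.17°  ·
  (4,5): δ = 144.61°  ·
antipodal pairs: 1

count = 1; pairs: (1,4)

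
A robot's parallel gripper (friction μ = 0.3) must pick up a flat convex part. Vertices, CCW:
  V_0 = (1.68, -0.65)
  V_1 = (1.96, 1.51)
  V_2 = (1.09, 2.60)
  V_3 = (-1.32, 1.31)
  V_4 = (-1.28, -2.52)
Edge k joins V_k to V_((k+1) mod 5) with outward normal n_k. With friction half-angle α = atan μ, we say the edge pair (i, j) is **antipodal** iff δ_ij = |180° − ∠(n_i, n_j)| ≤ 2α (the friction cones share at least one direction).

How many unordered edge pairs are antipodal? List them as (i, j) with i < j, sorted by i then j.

count = 2; pairs: (0,3), (2,4)

α = atan 0.3 = 16.70°;  2α = 33.40°
n_0 = (+0.9917, -0.1286)
n_1 = (+0.7816, +0.6238)
n_2 = (-0.4719, +0.8816)
n_3 = (-0.9999, -0.0104)
n_4 = (+0.5341, -0.8454)
  (0,1): δ = 134.02°  ·
  (0,2): δ = 54.46°  ·
  (0,3): δ = 7.98°  ✓
  (0,4): δ = 129.67°  ·
  (1,2): δ = 100.44°  ·
  (1,3): δ = 38.00°  ·
  (1,4): δ = 83.69°  ·
  (2,3): δ = 117.56°  ·
  (2,4): δ = 4.12°  ✓
  (3,4): δ = 58.32°  ·
antipodal pairs: 2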